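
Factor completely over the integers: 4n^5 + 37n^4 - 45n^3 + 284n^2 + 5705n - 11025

(4n - 7)(n + 7)(n + 9)(n^2 - 5n + 25)

Testing divisors of the constant over divisors of the leading coefficient, n = -9 is a root, so (n + 9) is a factor; dividing leaves 4n^4 + n^3 - 54n^2 + 770n - 1225.
Next, n = -7 is a root, so (n + 7) divides it; the quotient is 4n^3 - 27n^2 + 135n - 175.
Next, n = 7/4 is a root, so (4n - 7) is a factor; dividing leaves n^2 - 5n + 25.
The quadratic n^2 - 5n + 25 has discriminant -75 < 0 and is irreducible over ℤ.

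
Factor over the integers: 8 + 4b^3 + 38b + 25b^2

(4b + 1)(b + 2)(b + 4)

Testing divisors of the constant over divisors of the leading coefficient, b = −4 is a root, giving the factor (b + 4) and quotient 4b^2 + 9b + 2.
The remaining quadratic factors as (b + 2)(4b + 1).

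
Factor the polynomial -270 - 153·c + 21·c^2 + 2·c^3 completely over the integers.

Among the possible rational roots, c = -15 is a root, giving the factor (c + 15) and quotient 2·c^2 - 9·c - 18.
The remaining quadratic factors as (c - 6)(2·c + 3).

(2·c + 3)·(c + 15)·(c - 6)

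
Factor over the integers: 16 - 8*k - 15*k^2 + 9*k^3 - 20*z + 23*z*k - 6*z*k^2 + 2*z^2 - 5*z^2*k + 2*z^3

Group: 2*z*(z^2 - 4*z*k + 3*z + 3*k^2 - k - 4) + (3*k - 4)*(z^2 - 4*z*k + 3*z + 3*k^2 - k - 4); both groups contain (z^2 - 4*z*k + 3*z + 3*k^2 - k - 4), so (2*z + 3*k - 4) is a factor with cofactor z^2 - 4*z*k + 3*z + 3*k^2 - k - 4.
The cofactor groups again: z^2 - 4*z*k + 3*z + 3*k^2 - k - 4 = z*(z - k - 1) + (-3*k + 4)*(z - k - 1); both groups contain (z - k - 1), giving (z - 3*k + 4)*(z - k - 1).

(z - 3*k + 4)*(z - k - 1)*(2*z + 3*k - 4)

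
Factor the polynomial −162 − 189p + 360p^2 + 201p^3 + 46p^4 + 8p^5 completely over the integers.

Among the possible rational roots, p = −3 is a root, giving the factor (p + 3) and quotient 8p^4 + 22p^3 + 135p^2 − 45p − 54.
Next, p = −1/2 is a root, giving the factor (2p + 1) and quotient 4p^3 + 9p^2 + 63p − 54.
Next, p = 3/4 is a root, so (4p − 3) divides it; the quotient is p^2 + 3p + 18.
The quadratic p^2 + 3p + 18 has discriminant −63 < 0 and is irreducible over ℤ.

(2p + 1)(4p − 3)(p + 3)(p^2 + 3p + 18)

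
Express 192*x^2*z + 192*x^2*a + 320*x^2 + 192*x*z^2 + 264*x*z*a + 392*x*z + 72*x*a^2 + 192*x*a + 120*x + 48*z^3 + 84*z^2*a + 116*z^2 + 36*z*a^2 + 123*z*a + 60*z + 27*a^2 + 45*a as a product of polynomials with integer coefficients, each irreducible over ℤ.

(3*z + 3*a + 5)*(8*x + 4*z + 3*a)*(8*x + 4*z + 3)

Group: 3*z*(64*x^2 + 64*x*z + 24*x*a + 24*x + 16*z^2 + 12*z*a + 12*z + 9*a) + (3*a + 5)*(64*x^2 + 64*x*z + 24*x*a + 24*x + 16*z^2 + 12*z*a + 12*z + 9*a); both groups contain (64*x^2 + 64*x*z + 24*x*a + 24*x + 16*z^2 + 12*z*a + 12*z + 9*a), so (3*z + 3*a + 5) is a factor with cofactor 64*x^2 + 64*x*z + 24*x*a + 24*x + 16*z^2 + 12*z*a + 12*z + 9*a.
The cofactor groups again: 64*x^2 + 64*x*z + 24*x*a + 24*x + 16*z^2 + 12*z*a + 12*z + 9*a = 8*x*(8*x + 4*z + 3) + (4*z + 3*a)*(8*x + 4*z + 3); both groups contain (8*x + 4*z + 3), giving (8*x + 4*z + 3*a)*(8*x + 4*z + 3).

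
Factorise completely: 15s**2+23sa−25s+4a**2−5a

Group: 5s(3s+4a−5) + a(3s+4a−5); both groups contain (3s+4a−5).

(3s+4a−5)(5s+a)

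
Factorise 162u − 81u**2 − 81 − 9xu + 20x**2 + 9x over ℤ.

(4x − 9u + 9)(5x + 9u − 9)

Group: 4x(5x + 9u − 9) + (−9u + 9)(5x + 9u − 9); both groups contain (5x + 9u − 9).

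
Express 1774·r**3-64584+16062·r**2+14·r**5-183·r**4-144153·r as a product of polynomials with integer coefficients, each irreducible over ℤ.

(2·r-13)·(7·r+3)·(r+8)·(r**2-15·r+207)

By the rational root theorem, r = 13/2 is a root, giving the factor (2·r-13) and quotient 7·r**4-46·r**3+588·r**2+11853·r+4968.
Then r = -8 is a root, giving the factor (r+8) and quotient 7·r**3-102·r**2+1404·r+621.
Continuing, r = -3/7 is a root, so (7·r+3) divides it; the quotient is r**2-15·r+207.
The quadratic r**2-15·r+207 has discriminant -603 < 0 and is irreducible over ℤ.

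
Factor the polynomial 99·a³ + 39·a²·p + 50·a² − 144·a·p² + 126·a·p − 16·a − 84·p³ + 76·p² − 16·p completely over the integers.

(11·a − 14·p + 8)·(9·a + 6·p − 2)·(a + p)

Group: 9·a·(11·a² − 3·a·p + 8·a − 14·p² + 8·p) + (6·p − 2)·(11·a² − 3·a·p + 8·a − 14·p² + 8·p); both groups contain (11·a² − 3·a·p + 8·a − 14·p² + 8·p), so (9·a + 6·p − 2) is a factor with cofactor 11·a² − 3·a·p + 8·a − 14·p² + 8·p.
The cofactor groups again: 11·a² − 3·a·p + 8·a − 14·p² + 8·p = 11·a·(a + p) + (−14·p + 8)·(a + p); both groups contain (a + p), giving (11·a − 14·p + 8)·(a + p).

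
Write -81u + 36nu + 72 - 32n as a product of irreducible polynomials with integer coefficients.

(4n - 9)(9u - 8)

Group as (36nu - 32n) + (-81u + 72) = 4n(9u - 8) - 9(9u - 8).
Both groups share the factor (9u - 8).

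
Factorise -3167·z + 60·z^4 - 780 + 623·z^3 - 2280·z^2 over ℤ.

Testing divisors of the constant over divisors of the leading coefficient, z = -13 is a root, so (z + 13) is a factor; dividing leaves 60·z^3 - 157·z^2 - 239·z - 60.
Continuing, z = -1/3 is a root, so (3·z + 1) is a factor; dividing leaves 20·z^2 - 59·z - 60.
The remaining quadratic factors as (4·z - 15)(5·z + 4).

(3·z + 1)·(4·z - 15)·(5·z + 4)·(z + 13)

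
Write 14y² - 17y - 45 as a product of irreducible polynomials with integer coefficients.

(2y - 5)(7y + 9)

Need a pair with product 14·(-45) = -630 and sum -17: that's 18 and -35.
Split the middle term: 14y² + 18y - 35y - 45 = 2y(7y + 9) - 5(7y + 9).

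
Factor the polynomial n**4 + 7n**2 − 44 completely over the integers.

(n + 2)(n − 2)(n**2 + 11)

Substitute u = n**2 to get a quadratic in u, then factor.
n**2 + 11 is irreducible over ℤ (always positive, so no real roots).
n**2 − 4 is a difference of squares.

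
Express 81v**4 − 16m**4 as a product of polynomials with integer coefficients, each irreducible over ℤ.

Difference of squares twice: with A = 3v and B = 2m, A⁴ − B⁴ = (A² − B²)(A² + B²), and A² − B² factors again.

(3v − 2m)(3v + 2m)(9v**2 + 4m**2)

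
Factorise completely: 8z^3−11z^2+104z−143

Group as (8z^3+104z) + (−11z^2−143) = 8z(z^2+13) − 11(z^2+13).
Both groups share the factor (z^2+13).

(8z−11)(z^2+13)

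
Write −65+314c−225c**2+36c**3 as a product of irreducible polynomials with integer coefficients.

(3c−13)(3c−5)(4c−1)

By the rational root theorem, c = 1/4 is a root, giving the factor (4c−1) and quotient 9c**2−54c+65.
The remaining quadratic factors as (3c−13)(3c−5).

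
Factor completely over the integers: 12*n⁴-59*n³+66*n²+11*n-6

Trying the rational-root candidates, n = -1/3 is a root, so (3*n+1) is a factor; dividing leaves 4*n³-21*n²+29*n-6.
Next, n = 2 is a root, giving the factor (n-2) and quotient 4*n²-13*n+3.
The remaining quadratic factors as (n-3)(4*n-1).

(3*n+1)*(4*n-1)*(n-2)*(n-3)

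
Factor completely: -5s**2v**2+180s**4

5s**2(6s+v)(6s-v)

Factor out 5s**2, leaving 36s**2-v**2, which is a difference of two squares.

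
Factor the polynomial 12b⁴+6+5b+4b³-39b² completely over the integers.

(2b-1)(2b-3)(3b+1)(b+2)

Testing divisors of the constant over divisors of the leading coefficient, b = 3/2 is a root, so (2b-3) is a factor; dividing leaves 6b³+11b²-3b-2.
Then b = -2 is a root, giving the factor (b+2) and quotient 6b²-b-1.
The remaining quadratic factors as (2b-1)(3b+1).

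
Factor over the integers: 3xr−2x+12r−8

Group as (3xr−2x) + (12r−8) = x(3r−2) + 4(3r−2).
Both groups share the factor (3r−2).

(3r−2)(x+4)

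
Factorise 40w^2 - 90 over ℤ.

10(2w + 3)(2w - 3)

Pull out the common factor 10; 4w^2 - 9 is a difference of squares.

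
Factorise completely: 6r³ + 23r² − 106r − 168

Testing divisors of the constant over divisors of the leading coefficient, r = −4/3 is a root, giving the factor (3r + 4) and quotient 2r² + 5r − 42.
The remaining quadratic factors as (r + 6)(2r − 7).

(2r − 7)(3r + 4)(r + 6)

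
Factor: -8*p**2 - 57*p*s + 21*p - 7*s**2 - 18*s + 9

Group: -8*p*(p + 7*s - 3) + (-s - 3)*(p + 7*s - 3); both groups contain (p + 7*s - 3).

-(8*p + s + 3)*(p + 7*s - 3)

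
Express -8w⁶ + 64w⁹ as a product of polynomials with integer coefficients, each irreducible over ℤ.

8w⁶(2w - 1)(4w² + 2w + 1)

Factor out 8w⁶ first: what remains is 8w³ - 1.
Recognize a difference of cubes with the parts 2w and 1.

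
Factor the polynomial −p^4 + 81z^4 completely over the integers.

(3z − p)(3z + p)(9z^2 + p^2)

Write as (9z^2)² − (p^2)², then factor 9z^2 − p^2 once more.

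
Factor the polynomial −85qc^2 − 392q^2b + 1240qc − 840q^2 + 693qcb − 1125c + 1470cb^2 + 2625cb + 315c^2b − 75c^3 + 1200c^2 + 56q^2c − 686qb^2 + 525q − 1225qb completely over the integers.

Group: c(56q^2 − 85qc + 98qb − 35q − 75c^2 − 210cb + 75c) + (−7b − 15)(56q^2 − 85qc + 98qb − 35q − 75c^2 − 210cb + 75c); both groups contain (56q^2 − 85qc + 98qb − 35q − 75c^2 − 210cb + 75c), so (c − 7b − 15) is a factor with cofactor 56q^2 − 85qc + 98qb − 35q − 75c^2 − 210cb + 75c.
The cofactor groups again: 56q^2 − 85qc + 98qb − 35q − 75c^2 − 210cb + 75c = 8q(7q − 15c) + (5c + 14b − 5)(7q − 15c); both groups contain (7q − 15c), giving (8q + 5c + 14b − 5)(7q − 15c).

(7q − 15c)(c − 7b − 15)(8q + 5c + 14b − 5)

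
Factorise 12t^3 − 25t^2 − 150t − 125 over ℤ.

(3t + 5)(4t + 5)(t − 5)

Trying the rational-root candidates, t = −5/4 is a root, giving the factor (4t + 5) and quotient 3t^2 − 10t − 25.
The remaining quadratic factors as (t − 5)(3t + 5).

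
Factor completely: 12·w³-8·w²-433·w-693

(2·w+9)·(6·w+11)·(w-7)

Among the possible rational roots, w = 7 is a root, giving the factor (w-7) and quotient 12·w²+76·w+99.
The remaining quadratic factors as (6·w+11)(2·w+9).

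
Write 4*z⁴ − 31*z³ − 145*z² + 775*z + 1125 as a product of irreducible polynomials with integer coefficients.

Among the possible rational roots, z = −5/4 is a root, so (4*z + 5) divides it; the quotient is z³ − 9*z² − 25*z + 225.
Continuing, z = −5 is a root, so (z + 5) is a factor; dividing leaves z² − 14*z + 45.
The remaining quadratic factors as (z − 5)(z − 9).

(4*z + 5)*(z + 5)*(z − 5)*(z − 9)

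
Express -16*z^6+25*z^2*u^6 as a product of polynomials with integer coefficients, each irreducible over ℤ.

-z^2*(4*z^2-5*u^3)*(4*z^2+5*u^3)

Factor out z^2 first: what remains is -16*z^4+25*u^6.
Recognize a difference of squares with the parts 5*u^3 and 4*z^2.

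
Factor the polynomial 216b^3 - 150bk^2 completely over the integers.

Pull out the common factor 6b; 36b^2 - 25k^2 is a difference of squares.

6b(6b + 5k)(6b - 5k)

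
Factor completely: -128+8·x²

8·(x+4)·(x-4)

Every term has a factor of 8. Then x²-16 = (x)² − (4)².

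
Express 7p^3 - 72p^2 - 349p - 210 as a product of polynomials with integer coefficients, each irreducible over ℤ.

By the rational root theorem, p = -3 is a root, so (p + 3) is a factor; dividing leaves 7p^2 - 93p - 70.
The remaining quadratic factors as (p - 14)(7p + 5).

(7p + 5)(p + 3)(p - 14)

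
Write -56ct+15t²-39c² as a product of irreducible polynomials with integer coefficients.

-(13c-3t)(3c+5t)

Group: -3c(13c-3t) - 5t(13c-3t); both groups contain (13c-3t).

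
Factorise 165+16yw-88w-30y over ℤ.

(2y-11)(8w-15)

Group as (16yw-30y) + (-88w+165) = 2y(8w-15) - 11(8w-15).
Both groups share the factor (8w-15).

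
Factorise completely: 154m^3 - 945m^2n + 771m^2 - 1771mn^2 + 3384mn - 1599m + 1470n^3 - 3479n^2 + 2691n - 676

Group: 7m(22m^2 - 179mn + 151m + 105n^2 - 151n + 52) + (14n - 13)(22m^2 - 179mn + 151m + 105n^2 - 151n + 52); both groups contain (22m^2 - 179mn + 151m + 105n^2 - 151n + 52), so (7m + 14n - 13) is a factor with cofactor 22m^2 - 179mn + 151m + 105n^2 - 151n + 52.
The cofactor groups again: 22m^2 - 179mn + 151m + 105n^2 - 151n + 52 = 2m(11m - 7n + 4) + (-15n + 13)(11m - 7n + 4); both groups contain (11m - 7n + 4), giving (2m - 15n + 13)(11m - 7n + 4).

(11m - 7n + 4)(2m - 15n + 13)(7m + 14n - 13)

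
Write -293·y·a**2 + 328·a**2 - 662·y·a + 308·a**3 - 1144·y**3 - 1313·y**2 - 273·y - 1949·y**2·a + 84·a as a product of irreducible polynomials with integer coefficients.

Group: 13·y·(-88·y**2 - 177·y·a - 101·y - 77·a**2 - 82·a - 21) - 4·a·(-88·y**2 - 177·y·a - 101·y - 77·a**2 - 82·a - 21); both groups contain (-88·y**2 - 177·y·a - 101·y - 77·a**2 - 82·a - 21), so (13·y - 4·a) is a factor with cofactor -88·y**2 - 177·y·a - 101·y - 77·a**2 - 82·a - 21.
The cofactor groups again: -88·y**2 - 177·y·a - 101·y - 77·a**2 - 82·a - 21 = -11·y·(8·y + 11·a + 7) + (-7·a - 3)·(8·y + 11·a + 7); both groups contain (8·y + 11·a + 7), giving -(11·y + 7·a + 3)·(8·y + 11·a + 7).

-(13·y - 4·a)·(8·y + 11·a + 7)·(11·y + 7·a + 3)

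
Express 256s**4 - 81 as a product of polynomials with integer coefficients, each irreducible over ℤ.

(4s + 3)(4s - 3)(16s**2 + 9)

Difference of squares twice: with A = 4s and B = 3, A⁴ − B⁴ = (A² − B²)(A² + B²), and A² − B² factors again.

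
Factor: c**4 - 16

Write as (c**2)² − (4)², then factor c**2 - 4 once more.

(c + 2)(c - 2)(c**2 + 4)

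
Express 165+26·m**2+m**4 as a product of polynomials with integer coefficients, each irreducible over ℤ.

(m**2+11)·(m**2+15)

Substitute u = m**2 to get a quadratic in u, then factor.
m**2+11 is irreducible over ℤ (always positive, so no real roots).
m**2+15 is irreducible over ℤ (always positive, so no real roots).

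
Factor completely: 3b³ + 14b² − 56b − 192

By the rational root theorem, b = −8/3 is a root, giving the factor (3b + 8) and quotient b² + 2b − 24.
The remaining quadratic factors as (b − 4)(b + 6).

(3b + 8)(b + 6)(b − 4)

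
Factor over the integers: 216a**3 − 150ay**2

Pull out the common factor 6a; 36a**2 − 25y**2 is a difference of squares.

6a(6a + 5y)(6a − 5y)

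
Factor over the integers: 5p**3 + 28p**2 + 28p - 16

(5p - 2)(p + 2)(p + 4)

Among the possible rational roots, p = 2/5 is a root, giving the factor (5p - 2) and quotient p**2 + 6p + 8.
The remaining quadratic factors as (p + 2)(p + 4).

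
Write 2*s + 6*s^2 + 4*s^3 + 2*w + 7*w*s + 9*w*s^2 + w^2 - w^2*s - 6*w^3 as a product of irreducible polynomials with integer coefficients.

-(3*w - 4*s - 2)*(2*w + s + 1)*(w + s)

Group: 2*w*(-3*w^2 + w*s + 2*w + 4*s^2 + 2*s) + (s + 1)*(-3*w^2 + w*s + 2*w + 4*s^2 + 2*s); both groups contain (-3*w^2 + w*s + 2*w + 4*s^2 + 2*s), so (2*w + s + 1) is a factor with cofactor -3*w^2 + w*s + 2*w + 4*s^2 + 2*s.
The cofactor groups again: -3*w^2 + w*s + 2*w + 4*s^2 + 2*s = -3*w*(w + s) + (4*s + 2)*(w + s); both groups contain (w + s), giving -(3*w - 4*s - 2)*(w + s).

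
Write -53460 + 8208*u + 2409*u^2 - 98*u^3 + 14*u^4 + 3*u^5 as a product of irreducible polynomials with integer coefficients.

Trying the rational-root candidates, u = -11 is a root, giving the factor (u + 11) and quotient 3*u^4 - 19*u^3 + 111*u^2 + 1188*u - 4860.
Continuing, u = 10/3 is a root, so (3*u - 10) is a factor; dividing leaves u^3 - 3*u^2 + 27*u + 486.
Next, u = -6 is a root, so (u + 6) divides it; the quotient is u^2 - 9*u + 81.
The quadratic u^2 - 9*u + 81 has discriminant -243 < 0 and is irreducible over ℤ.

(3*u - 10)*(u + 11)*(u + 6)*(u^2 - 9*u + 81)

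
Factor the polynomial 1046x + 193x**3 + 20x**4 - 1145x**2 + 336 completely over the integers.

Testing divisors of the constant over divisors of the leading coefficient, x = -14 is a root, so (x + 14) divides it; the quotient is 20x**3 - 87x**2 + 73x + 24.
Then x = -1/4 is a root, so (4x + 1) is a factor; dividing leaves 5x**2 - 23x + 24.
The remaining quadratic factors as (5x - 8)(x - 3).

(4x + 1)(5x - 8)(x + 14)(x - 3)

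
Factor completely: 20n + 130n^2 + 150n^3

Pull out the common factor 10n, then factor the remaining trinomial.

10n(3n + 2)(5n + 1)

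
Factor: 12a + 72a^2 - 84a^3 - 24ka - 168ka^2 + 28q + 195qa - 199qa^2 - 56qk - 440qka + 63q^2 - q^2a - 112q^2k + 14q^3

(q - 8k - 4a + 4)(7q + 3a)(2q + 7a + 1)

Group: q(14q^2 + 55qa + 7q + 21a^2 + 3a) + (-8k - 4a + 4)(14q^2 + 55qa + 7q + 21a^2 + 3a); both groups contain (14q^2 + 55qa + 7q + 21a^2 + 3a), so (q - 8k - 4a + 4) is a factor with cofactor 14q^2 + 55qa + 7q + 21a^2 + 3a.
The cofactor groups again: 14q^2 + 55qa + 7q + 21a^2 + 3a = 2q(7q + 3a) + (7a + 1)(7q + 3a); both groups contain (7q + 3a), giving (2q + 7a + 1)(7q + 3a).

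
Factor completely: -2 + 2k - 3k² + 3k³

(k - 1)(3k² + 2)

Group as (3k³ + 2k) + (-3k² - 2) = k(3k² + 2) - (3k² + 2).
Both groups share the factor (3k² + 2).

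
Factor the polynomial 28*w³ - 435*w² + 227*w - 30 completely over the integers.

Testing divisors of the constant over divisors of the leading coefficient, w = 15 is a root, giving the factor (w - 15) and quotient 28*w² - 15*w + 2.
The remaining quadratic factors as (4*w - 1)(7*w - 2).

(4*w - 1)*(7*w - 2)*(w - 15)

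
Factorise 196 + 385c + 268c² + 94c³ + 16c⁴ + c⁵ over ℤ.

(c + 1)(c + 4)(c + 7)(c² + 4c + 7)

Testing divisors of the constant over divisors of the leading coefficient, c = -4 is a root, giving the factor (c + 4) and quotient c⁴ + 12c³ + 46c² + 84c + 49.
Continuing, c = -1 is a root, so (c + 1) is a factor; dividing leaves c³ + 11c² + 35c + 49.
Continuing, c = -7 is a root, so (c + 7) divides it; the quotient is c² + 4c + 7.
The quadratic c² + 4c + 7 has discriminant -12 < 0 and is irreducible over ℤ.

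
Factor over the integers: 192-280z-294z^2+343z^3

(7z+6)(7z-4)(7z-8)

Testing divisors of the constant over divisors of the leading coefficient, z = 4/7 is a root, so (7z-4) is a factor; dividing leaves 49z^2-14z-48.
The remaining quadratic factors as (7z-8)(7z+6).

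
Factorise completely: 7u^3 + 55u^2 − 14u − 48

Among the possible rational roots, u = 1 is a root, so (u − 1) is a factor; dividing leaves 7u^2 + 62u + 48.
The remaining quadratic factors as (u + 8)(7u + 6).

(7u + 6)(u + 8)(u − 1)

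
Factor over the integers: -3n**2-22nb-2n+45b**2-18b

Group: -3n(n+9b) + (5b-2)(n+9b); both groups contain (n+9b).

-(3n-5b+2)(n+9b)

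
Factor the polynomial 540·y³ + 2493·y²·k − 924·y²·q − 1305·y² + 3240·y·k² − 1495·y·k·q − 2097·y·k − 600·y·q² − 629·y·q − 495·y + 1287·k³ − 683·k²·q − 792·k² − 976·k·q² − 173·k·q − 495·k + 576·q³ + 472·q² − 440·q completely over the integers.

Group: 9·y·(60·y² + 217·y·k − 156·y·q − 145·y + 143·k² − 203·k·q − 88·k + 72·q² + 59·q − 55) + (9·k + 8·q)·(60·y² + 217·y·k − 156·y·q − 145·y + 143·k² − 203·k·q − 88·k + 72·q² + 59·q − 55); both groups contain (60·y² + 217·y·k − 156·y·q − 145·y + 143·k² − 203·k·q − 88·k + 72·q² + 59·q − 55), so (9·y + 9·k + 8·q) is a factor with cofactor 60·y² + 217·y·k − 156·y·q − 145·y + 143·k² − 203·k·q − 88·k + 72·q² + 59·q − 55.
The cofactor groups again: 60·y² + 217·y·k − 156·y·q − 145·y + 143·k² − 203·k·q − 88·k + 72·q² + 59·q − 55 = 4·y·(15·y + 13·k − 9·q + 5) + (11·k − 8·q − 11)·(15·y + 13·k − 9·q + 5); both groups contain (15·y + 13·k − 9·q + 5), giving (4·y + 11·k − 8·q − 11)·(15·y + 13·k − 9·q + 5).

(4·y + 11·k − 8·q − 11)·(15·y + 13·k − 9·q + 5)·(9·y + 9·k + 8·q)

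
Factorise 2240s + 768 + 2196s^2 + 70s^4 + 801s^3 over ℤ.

(2s + 3)(5s + 4)(7s + 8)(s + 8)

By the rational root theorem, s = -8 is a root, so (s + 8) divides it; the quotient is 70s^3 + 241s^2 + 268s + 96.
Next, s = -3/2 is a root, so (2s + 3) divides it; the quotient is 35s^2 + 68s + 32.
The remaining quadratic factors as (7s + 8)(5s + 4).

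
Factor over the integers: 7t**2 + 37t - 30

(7t - 5)(t + 6)

Need a pair with product 7·(-30) = -210 and sum 37: that's 42 and -5.
Split the middle term: 7t**2 + 42t - 5t - 30 = 7t(t + 6) - 5(t + 6).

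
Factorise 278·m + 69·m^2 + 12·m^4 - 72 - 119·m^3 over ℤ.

Trying the rational-root candidates, m = 2 is a root, so (m - 2) is a factor; dividing leaves 12·m^3 - 95·m^2 - 121·m + 36.
Next, m = -4/3 is a root, so (3·m + 4) divides it; the quotient is 4·m^2 - 37·m + 9.
The remaining quadratic factors as (4·m - 1)(m - 9).

(3·m + 4)·(4·m - 1)·(m - 2)·(m - 9)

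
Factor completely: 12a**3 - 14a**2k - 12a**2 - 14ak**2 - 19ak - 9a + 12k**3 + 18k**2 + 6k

Group: 3a(4a**2 - 2ak - 4a - 6k**2 - 9k - 3) - 2k(4a**2 - 2ak - 4a - 6k**2 - 9k - 3); both groups contain (4a**2 - 2ak - 4a - 6k**2 - 9k - 3), so (3a - 2k) is a factor with cofactor 4a**2 - 2ak - 4a - 6k**2 - 9k - 3.
The cofactor groups again: 4a**2 - 2ak - 4a - 6k**2 - 9k - 3 = 2a(2a - 3k - 3) + (2k + 1)(2a - 3k - 3); both groups contain (2a - 3k - 3), giving (2a + 2k + 1)(2a - 3k - 3).

(2a + 2k + 1)(2a - 3k - 3)(3a - 2k)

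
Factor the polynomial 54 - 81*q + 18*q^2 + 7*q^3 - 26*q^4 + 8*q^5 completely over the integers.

(2*q + 3)*(4*q - 3)*(q - 3)*(q^2 - q + 2)

Among the possible rational roots, q = -3/2 is a root, so (2*q + 3) divides it; the quotient is 4*q^4 - 19*q^3 + 32*q^2 - 39*q + 18.
Continuing, q = 3/4 is a root, giving the factor (4*q - 3) and quotient q^3 - 4*q^2 + 5*q - 6.
Next, q = 3 is a root, so (q - 3) is a factor; dividing leaves q^2 - q + 2.
The quadratic q^2 - q + 2 has discriminant -7 < 0 and is irreducible over ℤ.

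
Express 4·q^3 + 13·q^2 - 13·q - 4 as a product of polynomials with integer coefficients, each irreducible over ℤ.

By the rational root theorem, q = -4 is a root, so (q + 4) divides it; the quotient is 4·q^2 - 3·q - 1.
The remaining quadratic factors as (4·q + 1)(q - 1).

(4·q + 1)·(q + 4)·(q - 1)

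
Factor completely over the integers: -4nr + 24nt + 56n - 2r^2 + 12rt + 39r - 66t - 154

-(4n + 2r - 11)(r - 6t - 14)

Group: -r(4n + 2r - 11) + (6t + 14)(4n + 2r - 11); both groups contain (4n + 2r - 11).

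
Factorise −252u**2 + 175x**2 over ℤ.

Factor out 7, leaving 25x**2 − 36u**2, which is a difference of two squares.

7(5x − 6u)(5x + 6u)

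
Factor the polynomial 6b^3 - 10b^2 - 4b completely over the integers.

Pull out the common factor 2b, then factor the remaining trinomial.

2b(3b + 1)(b - 2)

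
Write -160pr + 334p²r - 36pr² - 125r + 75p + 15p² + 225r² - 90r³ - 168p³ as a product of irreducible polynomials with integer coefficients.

-(3p - 5r)(7p + 3r - 5)(8p - 6r + 5)

Group: 7p(-24p² + 58pr - 15p - 30r² + 25r) + (3r - 5)(-24p² + 58pr - 15p - 30r² + 25r); both groups contain (-24p² + 58pr - 15p - 30r² + 25r), so (7p + 3r - 5) is a factor with cofactor -24p² + 58pr - 15p - 30r² + 25r.
The cofactor groups again: -24p² + 58pr - 15p - 30r² + 25r = -3p(8p - 6r + 5) + 5r(8p - 6r + 5); both groups contain (8p - 6r + 5), giving -(3p - 5r)(8p - 6r + 5).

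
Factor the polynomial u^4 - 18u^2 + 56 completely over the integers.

(u + 2)(u - 2)(u^2 - 14)

Substitute w = u^2 to get a quadratic in w, then factor.
u^2 - 14 is irreducible over ℤ (14 is not a perfect square).
u^2 - 4 is a difference of squares.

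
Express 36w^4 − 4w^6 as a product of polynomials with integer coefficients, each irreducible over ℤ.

−4w^4(w + 3)(w − 3)

Pull out the common factor 4w^4, leaving −w^2 + 9.
Recognize a difference of squares with the parts 3 and w.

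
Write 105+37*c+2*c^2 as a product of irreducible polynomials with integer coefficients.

(2*c+7)*(c+15)

Need a pair with product 2·105 = 210 and sum 37: that's 30 and 7.
Split the middle term: 2*c^2+30*c + 7*c+105 = 2*c*(c+15) + 7*(c+15).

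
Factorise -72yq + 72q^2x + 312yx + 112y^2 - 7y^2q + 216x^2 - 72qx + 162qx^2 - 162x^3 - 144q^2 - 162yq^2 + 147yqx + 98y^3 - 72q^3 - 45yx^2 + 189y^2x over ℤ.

(2y - 3q + 3x)(7y + 4q - 6x + 8)(7y + 6q + 9x)

Group: 7y(14y^2 - 13yq + 9yx + 16y - 12q^2 + 30qx - 24q - 18x^2 + 24x) + (6q + 9x)(14y^2 - 13yq + 9yx + 16y - 12q^2 + 30qx - 24q - 18x^2 + 24x); both groups contain (14y^2 - 13yq + 9yx + 16y - 12q^2 + 30qx - 24q - 18x^2 + 24x), so (7y + 6q + 9x) is a factor with cofactor 14y^2 - 13yq + 9yx + 16y - 12q^2 + 30qx - 24q - 18x^2 + 24x.
The cofactor groups again: 14y^2 - 13yq + 9yx + 16y - 12q^2 + 30qx - 24q - 18x^2 + 24x = 7y(2y - 3q + 3x) + (4q - 6x + 8)(2y - 3q + 3x); both groups contain (2y - 3q + 3x), giving (7y + 4q - 6x + 8)(2y - 3q + 3x).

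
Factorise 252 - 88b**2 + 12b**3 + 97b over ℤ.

(2b - 9)(6b + 7)(b - 4)

By the rational root theorem, b = -7/6 is a root, so (6b + 7) is a factor; dividing leaves 2b**2 - 17b + 36.
The remaining quadratic factors as (2b - 9)(b - 4).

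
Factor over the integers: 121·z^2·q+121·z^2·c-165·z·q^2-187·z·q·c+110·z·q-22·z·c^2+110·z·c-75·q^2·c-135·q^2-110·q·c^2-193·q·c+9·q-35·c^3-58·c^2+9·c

Group: q·(121·z^2-165·z·q-22·z·c+110·z-75·q·c-135·q-35·c^2-58·c+9) + c·(121·z^2-165·z·q-22·z·c+110·z-75·q·c-135·q-35·c^2-58·c+9); both groups contain (121·z^2-165·z·q-22·z·c+110·z-75·q·c-135·q-35·c^2-58·c+9), so (q+c) is a factor with cofactor 121·z^2-165·z·q-22·z·c+110·z-75·q·c-135·q-35·c^2-58·c+9.
The cofactor groups again: 121·z^2-165·z·q-22·z·c+110·z-75·q·c-135·q-35·c^2-58·c+9 = 11·z·(11·z-15·q-7·c+1) + (5·c+9)·(11·z-15·q-7·c+1); both groups contain (11·z-15·q-7·c+1), giving (11·z+5·c+9)·(11·z-15·q-7·c+1).

(11·z-15·q-7·c+1)·(11·z+5·c+9)·(q+c)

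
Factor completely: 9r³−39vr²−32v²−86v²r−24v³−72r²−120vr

−(6v−r+8)(4v+3r)(v+3r)

Group: 6v(−4v²−15vr−9r²) + (−r+8)(−4v²−15vr−9r²); both groups contain (−4v²−15vr−9r²), so (6v−r+8) is a factor with cofactor −4v²−15vr−9r².
The cofactor groups again: −4v²−15vr−9r² = −4v(v+3r) − 3r(v+3r); both groups contain (v+3r), giving −(4v+3r)(v+3r).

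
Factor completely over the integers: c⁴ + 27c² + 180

(c² + 12)(c² + 15)

Substitute u = c² to get a quadratic in u, then factor.
c² + 15 is irreducible over ℤ (always positive, so no real roots).
c² + 12 is irreducible over ℤ (always positive, so no real roots).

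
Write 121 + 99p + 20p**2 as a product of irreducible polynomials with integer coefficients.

(4p + 11)(5p + 11)

Need a pair with product 20·121 = 2420 and sum 99: that's 44 and 55.
Split the middle term: 20p**2 + 44p + 55p + 121 = 4p(5p + 11) + 11(5p + 11).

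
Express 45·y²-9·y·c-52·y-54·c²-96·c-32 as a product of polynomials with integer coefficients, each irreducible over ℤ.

Group: 9·y·(5·y-6·c-8) + (9·c+4)·(5·y-6·c-8); both groups contain (5·y-6·c-8).

(5·y-6·c-8)·(9·y+9·c+4)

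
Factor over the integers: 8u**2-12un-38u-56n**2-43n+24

Group: 4u(2u-7n-8) + (8n-3)(2u-7n-8); both groups contain (2u-7n-8).

(2u-7n-8)(4u+8n-3)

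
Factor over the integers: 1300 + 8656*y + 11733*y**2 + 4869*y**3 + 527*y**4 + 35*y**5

Trying the rational-root candidates, y = −13/7 is a root, so (7*y + 13) divides it; the quotient is 5*y**4 + 66*y**3 + 573*y**2 + 612*y + 100.
Continuing, y = −1 is a root, so (y + 1) divides it; the quotient is 5*y**3 + 61*y**2 + 512*y + 100.
Then y = −1/5 is a root, so (5*y + 1) divides it; the quotient is y**2 + 12*y + 100.
The quadratic y**2 + 12*y + 100 has discriminant −256 < 0 and is irreducible over ℤ.

(5*y + 1)*(7*y + 13)*(y + 1)*(y**2 + 12*y + 100)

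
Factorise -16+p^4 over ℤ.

Substitute u = p^2 to get a quadratic in u, then factor.
p^2+4 is irreducible over ℤ (sum of squares).
p^2-4 is a difference of squares.

(p+2)(p-2)(p^2+4)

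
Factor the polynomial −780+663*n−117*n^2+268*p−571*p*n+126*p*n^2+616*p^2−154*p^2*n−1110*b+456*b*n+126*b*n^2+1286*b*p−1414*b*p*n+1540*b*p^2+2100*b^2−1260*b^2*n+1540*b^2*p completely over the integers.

Group: 10*b*(154*b*p−126*b*n+210*b+154*p^2−126*p*n+67*p+117*n−195) + (−n+4)*(154*b*p−126*b*n+210*b+154*p^2−126*p*n+67*p+117*n−195); both groups contain (154*b*p−126*b*n+210*b+154*p^2−126*p*n+67*p+117*n−195), so (10*b−n+4) is a factor with cofactor 154*b*p−126*b*n+210*b+154*p^2−126*p*n+67*p+117*n−195.
The cofactor groups again: 154*b*p−126*b*n+210*b+154*p^2−126*p*n+67*p+117*n−195 = 11*p*(14*b+14*p−13) + (−9*n+15)*(14*b+14*p−13); both groups contain (14*b+14*p−13), giving (11*p−9*n+15)*(14*b+14*p−13).

(11*p−9*n+15)*(10*b−n+4)*(14*b+14*p−13)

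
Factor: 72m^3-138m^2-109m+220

Testing divisors of the constant over divisors of the leading coefficient, m = 4/3 is a root, giving the factor (3m-4) and quotient 24m^2-14m-55.
The remaining quadratic factors as (4m+5)(6m-11).

(3m-4)(4m+5)(6m-11)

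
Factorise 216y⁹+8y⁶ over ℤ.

Every term has a factor of 8y⁶; factoring it out leaves 27y³+1.
Recognize a sum of cubes with the parts 3y and 1.

8y⁶(3y+1)(9y²-3y+1)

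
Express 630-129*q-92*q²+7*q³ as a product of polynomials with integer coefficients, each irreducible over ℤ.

(7*q-15)*(q+3)*(q-14)

By the rational root theorem, q = 14 is a root, so (q-14) is a factor; dividing leaves 7*q²+6*q-45.
The remaining quadratic factors as (7*q-15)(q+3).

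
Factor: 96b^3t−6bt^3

6bt(4b+t)(4b−t)

Factor out 6bt, leaving 16b^2−t^2, which is a difference of two squares.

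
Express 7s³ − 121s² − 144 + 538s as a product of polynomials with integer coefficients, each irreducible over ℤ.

By the rational root theorem, s = 9 is a root, so (s − 9) is a factor; dividing leaves 7s² − 58s + 16.
The remaining quadratic factors as (s − 8)(7s − 2).

(7s − 2)(s − 8)(s − 9)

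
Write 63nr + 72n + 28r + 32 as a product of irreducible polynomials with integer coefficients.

(7r + 8)(9n + 4)

Group as (63nr + 72n) + (28r + 32) = 9n(7r + 8) + 4(7r + 8).
Both groups share the factor (7r + 8).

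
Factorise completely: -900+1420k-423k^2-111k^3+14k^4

(2k+9)(7k-10)(k-1)(k-10)

By the rational root theorem, k = 10/7 is a root, giving the factor (7k-10) and quotient 2k^3-13k^2-79k+90.
Then k = 10 is a root, so (k-10) is a factor; dividing leaves 2k^2+7k-9.
The remaining quadratic factors as (k-1)(2k+9).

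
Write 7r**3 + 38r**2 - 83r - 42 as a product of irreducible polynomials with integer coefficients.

(7r + 3)(r + 7)(r - 2)

Among the possible rational roots, r = 2 is a root, giving the factor (r - 2) and quotient 7r**2 + 52r + 21.
The remaining quadratic factors as (r + 7)(7r + 3).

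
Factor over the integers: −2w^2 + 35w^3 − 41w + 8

Testing divisors of the constant over divisors of the leading coefficient, w = 1/5 is a root, giving the factor (5w − 1) and quotient 7w^2 + w − 8.
The remaining quadratic factors as (w − 1)(7w + 8).

(5w − 1)(7w + 8)(w − 1)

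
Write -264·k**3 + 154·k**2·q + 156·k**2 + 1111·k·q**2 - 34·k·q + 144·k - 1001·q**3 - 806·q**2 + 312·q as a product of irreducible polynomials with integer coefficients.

-(11·k - 11·q - 12)·(4·k - 7·q + 2)·(6·k + 13·q)

Group: 6·k·(-44·k**2 + 121·k·q + 26·k - 77·q**2 - 62·q + 24) + 13·q·(-44·k**2 + 121·k·q + 26·k - 77·q**2 - 62·q + 24); both groups contain (-44·k**2 + 121·k·q + 26·k - 77·q**2 - 62·q + 24), so (6·k + 13·q) is a factor with cofactor -44·k**2 + 121·k·q + 26·k - 77·q**2 - 62·q + 24.
The cofactor groups again: -44·k**2 + 121·k·q + 26·k - 77·q**2 - 62·q + 24 = -4·k·(11·k - 11·q - 12) + (7·q - 2)·(11·k - 11·q - 12); both groups contain (11·k - 11·q - 12), giving -(4·k - 7·q + 2)·(11·k - 11·q - 12).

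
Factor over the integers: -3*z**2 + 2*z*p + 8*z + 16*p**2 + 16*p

Group: -z*(3*z - 8*p - 8) - 2*p*(3*z - 8*p - 8); both groups contain (3*z - 8*p - 8).

-(3*z - 8*p - 8)*(z + 2*p)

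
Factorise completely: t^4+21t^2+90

Substitute u = t^2 to get a quadratic in u, then factor.
t^2+6 is irreducible over ℤ (always positive, so no real roots).
t^2+15 is irreducible over ℤ (always positive, so no real roots).

(t^2+15)(t^2+6)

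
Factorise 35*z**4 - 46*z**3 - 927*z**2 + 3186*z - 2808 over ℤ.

(5*z - 13)*(7*z - 12)*(z + 6)*(z - 3)

Among the possible rational roots, z = 12/7 is a root, so (7*z - 12) is a factor; dividing leaves 5*z**3 + 2*z**2 - 129*z + 234.
Next, z = -6 is a root, so (z + 6) divides it; the quotient is 5*z**2 - 28*z + 39.
The remaining quadratic factors as (5*z - 13)(z - 3).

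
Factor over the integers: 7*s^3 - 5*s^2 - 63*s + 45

Trying the rational-root candidates, s = -3 is a root, so (s + 3) is a factor; dividing leaves 7*s^2 - 26*s + 15.
The remaining quadratic factors as (7*s - 5)(s - 3).

(7*s - 5)*(s + 3)*(s - 3)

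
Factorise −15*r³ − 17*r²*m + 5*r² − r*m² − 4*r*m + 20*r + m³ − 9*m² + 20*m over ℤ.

Group: 5*r*(−3*r² − 4*r*m + 4*r − m² + 4*m) + (−m + 5)*(−3*r² − 4*r*m + 4*r − m² + 4*m); both groups contain (−3*r² − 4*r*m + 4*r − m² + 4*m), so (5*r − m + 5) is a factor with cofactor −3*r² − 4*r*m + 4*r − m² + 4*m.
The cofactor groups again: −3*r² − 4*r*m + 4*r − m² + 4*m = −r*(3*r + m − 4) − m*(3*r + m − 4); both groups contain (3*r + m − 4), giving −(r + m)*(3*r + m − 4).

−(5*r − m + 5)*(3*r + m − 4)*(r + m)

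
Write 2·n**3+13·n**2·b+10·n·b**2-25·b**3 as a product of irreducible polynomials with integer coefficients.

(n-b)·(2·n+5·b)·(n+5·b)

Group: 2·n·(n**2+4·n·b-5·b**2) + 5·b·(n**2+4·n·b-5·b**2); both groups contain (n**2+4·n·b-5·b**2), so (2·n+5·b) is a factor with cofactor n**2+4·n·b-5·b**2.
The cofactor groups again: n**2+4·n·b-5·b**2 = n·(n+5·b) - b·(n+5·b); both groups contain (n+5·b), giving (n-b)·(n+5·b).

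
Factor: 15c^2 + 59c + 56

(3c + 7)(5c + 8)

Need a pair with product 15·56 = 840 and sum 59: that's 35 and 24.
Split the middle term: 15c^2 + 35c + 24c + 56 = 5c(3c + 7) + 8(3c + 7).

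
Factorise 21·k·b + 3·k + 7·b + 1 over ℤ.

(3·k + 1)·(7·b + 1)

Group as (21·k·b + 3·k) + (7·b + 1) = 3·k·(7·b + 1) + (7·b + 1).
Both groups share the factor (7·b + 1).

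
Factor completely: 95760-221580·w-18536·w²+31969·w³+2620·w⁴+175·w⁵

(5·w+14)·(5·w-12)·(7·w-3)·(w²+15·w+190)

By the rational root theorem, w = 12/5 is a root, so (5·w-12) divides it; the quotient is 35·w⁴+608·w³+7853·w²+15140·w-7980.
Then w = 3/7 is a root, so (7·w-3) divides it; the quotient is 5·w³+89·w²+1160·w+2660.
Continuing, w = -14/5 is a root, so (5·w+14) divides it; the quotient is w²+15·w+190.
The quadratic w²+15·w+190 has discriminant -535 < 0 and is irreducible over ℤ.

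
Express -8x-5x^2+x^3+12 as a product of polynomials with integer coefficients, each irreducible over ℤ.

(x+2)(x-1)(x-6)

By the rational root theorem, x = 6 is a root, so (x-6) divides it; the quotient is x^2+x-2.
The remaining quadratic factors as (x-1)(x+2).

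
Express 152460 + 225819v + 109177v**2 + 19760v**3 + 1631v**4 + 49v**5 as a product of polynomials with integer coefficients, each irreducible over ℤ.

Trying the rational-root candidates, v = -15 is a root, giving the factor (v + 15) and quotient 49v**4 + 896v**3 + 6320v**2 + 14377v + 10164.
Next, v = -12/7 is a root, so (7v + 12) is a factor; dividing leaves 7v**3 + 116v**2 + 704v + 847.
Next, v = -11/7 is a root, so (7v + 11) divides it; the quotient is v**2 + 15v + 77.
The quadratic v**2 + 15v + 77 has discriminant -83 < 0 and is irreducible over ℤ.

(7v + 11)(7v + 12)(v + 15)(v**2 + 15v + 77)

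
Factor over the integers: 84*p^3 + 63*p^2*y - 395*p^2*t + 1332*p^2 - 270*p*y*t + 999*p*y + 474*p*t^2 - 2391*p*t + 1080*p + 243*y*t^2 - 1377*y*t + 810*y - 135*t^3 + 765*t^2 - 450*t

Group: 12*p*(7*p^2 - 30*p*t + 111*p + 27*t^2 - 153*t + 90) + (9*y - 5*t)*(7*p^2 - 30*p*t + 111*p + 27*t^2 - 153*t + 90); both groups contain (7*p^2 - 30*p*t + 111*p + 27*t^2 - 153*t + 90), so (12*p + 9*y - 5*t) is a factor with cofactor 7*p^2 - 30*p*t + 111*p + 27*t^2 - 153*t + 90.
The cofactor groups again: 7*p^2 - 30*p*t + 111*p + 27*t^2 - 153*t + 90 = 7*p*(p - 3*t + 15) + (-9*t + 6)*(p - 3*t + 15); both groups contain (p - 3*t + 15), giving (7*p - 9*t + 6)*(p - 3*t + 15).

(12*p + 9*y - 5*t)*(7*p - 9*t + 6)*(p - 3*t + 15)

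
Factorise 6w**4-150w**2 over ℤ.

Every term has a factor of 6w**2. Then w**2-25 = (w)² − (5)².

6w**2(w+5)(w-5)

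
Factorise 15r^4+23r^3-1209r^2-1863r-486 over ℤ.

Among the possible rational roots, r = -9 is a root, so (r+9) is a factor; dividing leaves 15r^3-112r^2-201r-54.
Then r = -6/5 is a root, so (5r+6) divides it; the quotient is 3r^2-26r-9.
The remaining quadratic factors as (r-9)(3r+1).

(3r+1)(5r+6)(r+9)(r-9)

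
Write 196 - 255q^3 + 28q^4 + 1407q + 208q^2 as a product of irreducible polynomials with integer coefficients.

Trying the rational-root candidates, q = 4 is a root, so (q - 4) divides it; the quotient is 28q^3 - 143q^2 - 364q - 49.
Next, q = 7 is a root, so (q - 7) divides it; the quotient is 28q^2 + 53q + 7.
The remaining quadratic factors as (7q + 1)(4q + 7).

(4q + 7)(7q + 1)(q - 4)(q - 7)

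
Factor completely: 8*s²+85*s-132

(8*s-11)*(s+12)

Need a pair with product 8·(-132) = -1056 and sum 85: that's 96 and -11.
Split the middle term: 8*s²+96*s - 11*s-132 = 8*s*(s+12) - 11*(s+12).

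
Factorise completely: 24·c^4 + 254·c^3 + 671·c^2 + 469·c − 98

(4·c + 7)·(6·c − 1)·(c + 2)·(c + 7)

Testing divisors of the constant over divisors of the leading coefficient, c = −2 is a root, so (c + 2) divides it; the quotient is 24·c^3 + 206·c^2 + 259·c − 49.
Next, c = 1/6 is a root, so (6·c − 1) is a factor; dividing leaves 4·c^2 + 35·c + 49.
The remaining quadratic factors as (c + 7)(4·c + 7).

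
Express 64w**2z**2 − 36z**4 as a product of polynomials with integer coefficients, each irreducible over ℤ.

Factor out 4z**2, leaving 16w**2 − 9z**2, which is a difference of two squares.

4z**2(4w + 3z)(4w − 3z)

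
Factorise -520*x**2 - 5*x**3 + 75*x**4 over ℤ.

Pull out the common factor 5*x**2, then factor the remaining trinomial.

5*x**2*(3*x - 8)*(5*x + 13)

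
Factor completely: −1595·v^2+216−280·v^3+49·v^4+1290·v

(7·v+1)·(7·v−6)·(v+4)·(v−9)

Trying the rational-root candidates, v = 9 is a root, so (v−9) is a factor; dividing leaves 49·v^3+161·v^2−146·v−24.
Then v = −4 is a root, so (v+4) is a factor; dividing leaves 49·v^2−35·v−6.
The remaining quadratic factors as (7·v+1)(7·v−6).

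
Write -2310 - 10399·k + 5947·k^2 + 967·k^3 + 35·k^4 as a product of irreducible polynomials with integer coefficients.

(5·k + 1)·(7·k - 11)·(k + 14)·(k + 15)

Testing divisors of the constant over divisors of the leading coefficient, k = -1/5 is a root, so (5·k + 1) is a factor; dividing leaves 7·k^3 + 192·k^2 + 1151·k - 2310.
Continuing, k = 11/7 is a root, giving the factor (7·k - 11) and quotient k^2 + 29·k + 210.
The remaining quadratic factors as (k + 15)(k + 14).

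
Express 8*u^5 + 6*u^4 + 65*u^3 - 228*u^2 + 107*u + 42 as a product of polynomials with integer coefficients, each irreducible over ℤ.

(2*u - 3)*(4*u + 1)*(u - 1)*(u^2 + 3*u + 14)

Testing divisors of the constant over divisors of the leading coefficient, u = -1/4 is a root, giving the factor (4*u + 1) and quotient 2*u^4 + u^3 + 16*u^2 - 61*u + 42.
Then u = 1 is a root, giving the factor (u - 1) and quotient 2*u^3 + 3*u^2 + 19*u - 42.
Continuing, u = 3/2 is a root, so (2*u - 3) divides it; the quotient is u^2 + 3*u + 14.
The quadratic u^2 + 3*u + 14 has discriminant -47 < 0 and is irreducible over ℤ.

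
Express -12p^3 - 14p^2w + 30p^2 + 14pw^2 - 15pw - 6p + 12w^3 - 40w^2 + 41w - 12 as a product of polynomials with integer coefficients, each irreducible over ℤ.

Group: 2p(-6p^2 - 13pw + 18p - 6w^2 + 17w - 12) + (-2w + 1)(-6p^2 - 13pw + 18p - 6w^2 + 17w - 12); both groups contain (-6p^2 - 13pw + 18p - 6w^2 + 17w - 12), so (2p - 2w + 1) is a factor with cofactor -6p^2 - 13pw + 18p - 6w^2 + 17w - 12.
The cofactor groups again: -6p^2 - 13pw + 18p - 6w^2 + 17w - 12 = -3p(2p + 3w - 4) + (-2w + 3)(2p + 3w - 4); both groups contain (2p + 3w - 4), giving -(3p + 2w - 3)(2p + 3w - 4).

-(2p + 3w - 4)(2p - 2w + 1)(3p + 2w - 3)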